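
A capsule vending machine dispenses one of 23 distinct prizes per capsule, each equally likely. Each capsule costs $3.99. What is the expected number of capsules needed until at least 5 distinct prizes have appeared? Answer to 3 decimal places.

5.501

Going from k to k+1 distinct takes a geometric number of capsules with mean 23/(23-k).
Sum over k = 0,...,4: E = 23/23 + 23/22 + 23/21 + 23/20 + 23/19 = 5.5012.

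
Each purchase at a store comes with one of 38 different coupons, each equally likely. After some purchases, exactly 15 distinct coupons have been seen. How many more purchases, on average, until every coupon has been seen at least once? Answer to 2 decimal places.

With k distinct coupons already seen, the next new one takes an expected 38/(38-k) purchases.
Sum over k = 15,...,37: E = 38/23 + 38/22 + 38/21 + ... + 38/2 + 38/1 = 141.903.

141.90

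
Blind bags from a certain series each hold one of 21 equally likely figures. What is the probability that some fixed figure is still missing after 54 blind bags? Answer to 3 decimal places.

0.072

On each blind bag the fixed figure fails to appear with probability 20/21.
P(still missing after 54) = (20/21)^54 = 0.0717.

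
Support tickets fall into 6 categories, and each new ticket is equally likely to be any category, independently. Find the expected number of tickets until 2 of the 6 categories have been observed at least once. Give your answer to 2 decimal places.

2.20

With k distinct categories already seen, the next new one arrives after an expected 6/(6-k) tickets.
Sum over k = 0,...,1: E = 6/6 + 6/5 = 2.200.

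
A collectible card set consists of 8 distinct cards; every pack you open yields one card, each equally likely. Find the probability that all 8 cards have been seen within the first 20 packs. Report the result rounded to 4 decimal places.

0.5306

Let A_i be the event that card i is missing after 20 packs. By inclusion–exclusion on the A_i,
P(all seen) = Σ_{j=0}^{8} (-1)^j C(8,j)((8-j)/8)^20
= 1.00000 - 0.55367 + 0.08879 - 0.00463 + 0.00007 - 0.00000 + 0.00000 - 0.00000 + 0.00000
= 0.53056.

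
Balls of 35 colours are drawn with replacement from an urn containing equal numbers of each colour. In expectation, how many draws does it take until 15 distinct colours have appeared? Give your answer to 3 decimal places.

With k distinct colours already seen, the next new one arrives after an expected 35/(35-k) draws.
Sum over k = 0,...,14: E = 35/35 + 35/34 + 35/33 + ... + 35/22 + 35/21 = 19.2165.

19.216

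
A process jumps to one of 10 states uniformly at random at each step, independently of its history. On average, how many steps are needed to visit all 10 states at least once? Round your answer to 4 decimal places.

29.2897

After k distinct states have appeared, the next step gives a new one with probability (10-k)/10, so the expected wait for the (k+1)-th is 10/(10-k).
E[T] = 10/10 + 10/9 + 10/8 + ... + 10/2 + 10/1 = 10·H_{10}.
H_{10} = 2.92897, so E[T] = 29.28968.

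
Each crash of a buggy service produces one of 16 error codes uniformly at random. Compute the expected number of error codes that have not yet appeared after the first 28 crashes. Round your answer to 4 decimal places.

2.6261

For each error code, P(unseen after 28) = (15/16)^28 = 0.16413.
By linearity of expectation, E[unseen] = 16·(15/16)^28 = 2.62613.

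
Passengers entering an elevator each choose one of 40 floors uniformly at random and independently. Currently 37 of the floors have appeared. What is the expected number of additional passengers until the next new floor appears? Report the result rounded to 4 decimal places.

The number of passengers until the next new floor is geometric with success probability 3/40, so its mean is 40/3.
E = 40/3 = 13.33333.

13.3333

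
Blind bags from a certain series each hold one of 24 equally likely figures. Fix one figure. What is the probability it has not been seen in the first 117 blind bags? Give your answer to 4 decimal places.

On each blind bag the fixed figure fails to appear with probability 23/24.
P(still missing after 117) = (23/24)^117 = 0.00688.

0.0069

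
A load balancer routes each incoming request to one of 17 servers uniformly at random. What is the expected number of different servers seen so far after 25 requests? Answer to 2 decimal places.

For each server, P(seen in 25 requests) = 1 - (16/17)^25 = 0.780.
By linearity of expectation, E[distinct seen] = 17·(1 - (16/17)^25) = 13.266.

13.27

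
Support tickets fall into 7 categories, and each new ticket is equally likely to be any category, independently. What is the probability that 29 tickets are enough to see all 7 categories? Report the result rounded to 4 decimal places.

Let A_i be the event that category i is missing after 29 tickets. By inclusion–exclusion on the A_i,
P(all seen) = Σ_{j=0}^{7} (-1)^j C(7,j)((7-j)/7)^29
= 1.00000 - 0.08010 + 0.00121 - 0.00000 + 0.00000 - 0.00000 + 0.00000 - 0.00000
= 0.92111.

0.9211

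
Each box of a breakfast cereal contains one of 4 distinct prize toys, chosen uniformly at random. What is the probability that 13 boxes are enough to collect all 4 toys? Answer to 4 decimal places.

By inclusion–exclusion over which toys are missing,
P(all seen) = Σ_{j=0}^{4} (-1)^j C(4,j)((4-j)/4)^13
= 1.00000 - 0.09503 + 0.00073 - 0.00000 + 0.00000
= 0.90570.

0.9057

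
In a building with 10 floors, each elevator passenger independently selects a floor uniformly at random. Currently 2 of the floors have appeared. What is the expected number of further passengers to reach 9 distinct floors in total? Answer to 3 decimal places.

The wait to go from k to k+1 distinct floors is geometric with mean 10/(10-k).
Sum over k = 2,...,8: E = 10/8 + 10/7 + 10/6 + ... + 10/3 + 10/2 = 17.1786.

17.179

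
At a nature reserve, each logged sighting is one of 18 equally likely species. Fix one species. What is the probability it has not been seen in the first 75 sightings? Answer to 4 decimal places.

Each sighting misses the fixed species with probability (18-1)/18 = 17/18, independently.
P(still missing after 75) = (17/18)^75 = 0.01375.

0.0137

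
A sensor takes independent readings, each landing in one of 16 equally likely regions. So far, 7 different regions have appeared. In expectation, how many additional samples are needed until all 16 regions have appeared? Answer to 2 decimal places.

45.26

From k distinct to k+1 distinct takes on average 16/(16-k) samples.
Sum over k = 7,...,15: E = 16/9 + 16/8 + 16/7 + ... + 16/2 + 16/1 = 45.263.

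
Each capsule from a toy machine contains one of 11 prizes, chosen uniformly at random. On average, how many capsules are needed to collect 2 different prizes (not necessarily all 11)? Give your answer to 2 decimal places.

2.10

With k distinct prizes already seen, the next new one arrives after an expected 11/(11-k) capsules.
Sum over k = 0,...,1: E = 11/11 + 11/10 = 2.100.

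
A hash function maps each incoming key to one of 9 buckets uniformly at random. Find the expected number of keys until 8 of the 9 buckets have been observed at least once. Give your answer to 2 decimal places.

16.46

Going from k to k+1 distinct takes a geometric number of keys with mean 9/(9-k).
Sum over k = 0,...,7: E = 9/9 + 9/8 + 9/7 + ... + 9/3 + 9/2 = 16.461.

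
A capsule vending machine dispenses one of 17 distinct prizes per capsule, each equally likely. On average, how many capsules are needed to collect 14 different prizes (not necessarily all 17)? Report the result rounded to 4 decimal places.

With k distinct prizes already seen, the next new one arrives after an expected 17/(17-k) capsules.
Sum over k = 0,...,13: E = 17/17 + 17/16 + 17/15 + ... + 17/5 + 17/4 = 27.30573.

27.3057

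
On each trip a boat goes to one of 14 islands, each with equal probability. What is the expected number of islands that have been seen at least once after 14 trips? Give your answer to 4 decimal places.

9.0393

For each island, P(seen in 14 trips) = 1 - (13/14)^14 = 0.64566.
By linearity of expectation, E[distinct seen] = 14·(1 - (13/14)^14) = 9.03931.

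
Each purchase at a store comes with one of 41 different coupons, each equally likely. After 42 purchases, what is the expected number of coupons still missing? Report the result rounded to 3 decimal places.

14.534

For each coupon, P(unseen after 42) = (40/41)^42 = 0.3545.
By linearity of expectation, E[unseen] = 41·(40/41)^42 = 14.5339.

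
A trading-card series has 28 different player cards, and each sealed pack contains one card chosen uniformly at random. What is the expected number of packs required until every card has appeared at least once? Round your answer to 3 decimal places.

109.961

Split into phases: going from k distinct to k+1 distinct takes on average 28/(28-k) packs.
E[T] = 28/28 + 28/27 + 28/26 + ... + 28/2 + 28/1 = 28·H_{28}.
H_{28} = 3.9272, so E[T] = 109.9608.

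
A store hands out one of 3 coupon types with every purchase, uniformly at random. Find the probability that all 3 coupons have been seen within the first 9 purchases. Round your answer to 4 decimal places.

By inclusion–exclusion over which coupons are missing,
P(all seen) = Σ_{j=0}^{3} (-1)^j C(3,j)((3-j)/3)^9
= 1.00000 - 0.07804 + 0.00015 - 0.00000
= 0.92212.

0.9221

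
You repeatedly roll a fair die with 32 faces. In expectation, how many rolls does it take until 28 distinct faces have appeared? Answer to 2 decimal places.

With k distinct faces already seen, the next new one arrives after an expected 32/(32-k) rolls.
Sum over k = 0,...,27: E = 32/32 + 32/31 + 32/30 + ... + 32/6 + 32/5 = 63.205.

63.21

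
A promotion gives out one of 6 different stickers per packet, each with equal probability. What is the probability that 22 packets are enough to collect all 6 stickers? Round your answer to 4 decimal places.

0.8933

By inclusion–exclusion over which stickers are missing,
P(all seen) = Σ_{j=0}^{6} (-1)^j C(6,j)((6-j)/6)^22
= 1.00000 - 0.10868 + 0.00200 - 0.00000 + 0.00000 - 0.00000 + 0.00000
= 0.89332.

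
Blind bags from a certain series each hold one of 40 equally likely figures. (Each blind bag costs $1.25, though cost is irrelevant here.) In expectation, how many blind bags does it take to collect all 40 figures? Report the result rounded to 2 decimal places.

After k distinct figures have appeared, the next blind bag gives a new one with probability (40-k)/40, so the expected wait for the (k+1)-th is 40/(40-k).
E[T] = 40/40 + 40/39 + 40/38 + ... + 40/2 + 40/1 = 40·H_{40}.
H_{40} = 4.279, so E[T] = 171.142.

171.14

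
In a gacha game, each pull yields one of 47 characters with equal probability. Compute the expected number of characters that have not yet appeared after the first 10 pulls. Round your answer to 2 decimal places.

37.91

For each character, P(unseen after 10) = (46/47)^10 = 0.806.
By linearity of expectation, E[unseen] = 47·(46/47)^10 = 37.905.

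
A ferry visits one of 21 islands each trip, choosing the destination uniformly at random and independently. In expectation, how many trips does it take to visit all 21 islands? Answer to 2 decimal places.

76.55

Split into phases: going from k distinct to k+1 distinct takes on average 21/(21-k) trips.
E[T] = 21/21 + 21/20 + 21/19 + ... + 21/2 + 21/1 = 21·H_{21}.
H_{21} = 3.645, so E[T] = 76.553.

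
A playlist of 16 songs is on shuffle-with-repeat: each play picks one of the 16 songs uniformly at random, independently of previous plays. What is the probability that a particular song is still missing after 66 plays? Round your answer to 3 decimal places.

Each play misses the fixed song with probability (16-1)/16 = 15/16, independently.
P(still missing after 66) = (15/16)^66 = 0.0141.

0.014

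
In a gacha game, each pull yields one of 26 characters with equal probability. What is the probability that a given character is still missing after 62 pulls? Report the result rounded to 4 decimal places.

0.0879

Each pull misses the fixed character with probability (26-1)/26 = 25/26, independently.
P(still missing after 62) = (25/26)^62 = 0.08789.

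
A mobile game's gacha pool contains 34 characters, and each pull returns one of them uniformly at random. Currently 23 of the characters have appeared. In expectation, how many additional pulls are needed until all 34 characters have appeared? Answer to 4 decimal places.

102.6758

From k distinct to k+1 distinct takes on average 34/(34-k) pulls.
Sum over k = 23,...,33: E = 34/11 + 34/10 + 34/9 + ... + 34/2 + 34/1 = 102.67583.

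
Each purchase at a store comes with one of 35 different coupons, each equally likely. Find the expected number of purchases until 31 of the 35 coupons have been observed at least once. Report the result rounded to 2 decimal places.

Going from k to k+1 distinct takes a geometric number of purchases with mean 35/(35-k).
Sum over k = 0,...,30: E = 35/35 + 35/34 + 35/33 + ... + 35/6 + 35/5 = 72.221.

72.22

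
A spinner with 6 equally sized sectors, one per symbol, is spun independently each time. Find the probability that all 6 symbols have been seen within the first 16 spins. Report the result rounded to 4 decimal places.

Let A_i be the event that symbol i is missing after 16 spins. By inclusion–exclusion on the A_i,
P(all seen) = Σ_{j=0}^{6} (-1)^j C(6,j)((6-j)/6)^16
= 1.00000 - 0.32453 + 0.02284 - 0.00031 + 0.00000 - 0.00000 + 0.00000
= 0.69800.

0.6980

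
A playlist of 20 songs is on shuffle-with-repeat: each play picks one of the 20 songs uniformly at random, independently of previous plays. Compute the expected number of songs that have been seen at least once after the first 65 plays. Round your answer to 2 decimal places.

19.29

For each song, P(seen in 65 plays) = 1 - (19/20)^65 = 0.964.
By linearity of expectation, E[distinct seen] = 20·(1 - (19/20)^65) = 19.287.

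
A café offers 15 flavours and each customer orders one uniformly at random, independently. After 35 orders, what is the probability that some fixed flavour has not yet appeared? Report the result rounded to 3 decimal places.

0.089

Each order misses the fixed flavour with probability (15-1)/15 = 14/15, independently.
P(still missing after 35) = (14/15)^35 = 0.0894.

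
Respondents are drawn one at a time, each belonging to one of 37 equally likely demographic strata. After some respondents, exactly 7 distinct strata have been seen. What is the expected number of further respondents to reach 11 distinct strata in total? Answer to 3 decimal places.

5.201

With k distinct strata already seen, the next new one takes an expected 37/(37-k) respondents.
Sum over k = 7,...,10: E = 37/30 + 37/29 + 37/28 + 37/27 = 5.2010.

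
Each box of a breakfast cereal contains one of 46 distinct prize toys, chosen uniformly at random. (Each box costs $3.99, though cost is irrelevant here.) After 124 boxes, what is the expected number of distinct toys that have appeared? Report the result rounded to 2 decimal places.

For each toy, P(seen in 124 boxes) = 1 - (45/46)^124 = 0.934.
By linearity of expectation, E[distinct seen] = 46·(1 - (45/46)^124) = 42.986.

42.99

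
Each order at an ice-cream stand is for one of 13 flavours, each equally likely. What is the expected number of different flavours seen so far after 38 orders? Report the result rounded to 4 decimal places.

For each flavour, P(seen in 38 orders) = 1 - (12/13)^38 = 0.95224.
By linearity of expectation, E[distinct seen] = 13·(1 - (12/13)^38) = 12.37915.

12.3792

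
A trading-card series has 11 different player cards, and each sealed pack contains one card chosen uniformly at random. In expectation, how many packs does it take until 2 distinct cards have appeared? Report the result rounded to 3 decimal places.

With k distinct cards already seen, the next new one arrives after an expected 11/(11-k) packs.
Sum over k = 0,...,1: E = 11/11 + 11/10 = 2.1000.

2.100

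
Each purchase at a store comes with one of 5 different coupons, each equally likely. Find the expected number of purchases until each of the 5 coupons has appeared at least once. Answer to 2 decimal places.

11.42

The wait to go from k to k+1 distinct coupons is geometric with mean 5/(5-k).
E[T] = 5/5 + 5/4 + 5/3 + 5/2 + 5/1 = 5·H_{5}.
H_{5} = 2.283, so E[T] = 11.417.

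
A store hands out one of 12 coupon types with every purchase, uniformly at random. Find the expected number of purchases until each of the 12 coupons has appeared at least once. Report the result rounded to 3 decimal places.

After k distinct coupons have appeared, the next purchase gives a new one with probability (12-k)/12, so the expected wait for the (k+1)-th is 12/(12-k).
E[T] = 12/12 + 12/11 + 12/10 + ... + 12/2 + 12/1 = 12·H_{12}.
H_{12} = 3.1032, so E[T] = 37.2385.

37.239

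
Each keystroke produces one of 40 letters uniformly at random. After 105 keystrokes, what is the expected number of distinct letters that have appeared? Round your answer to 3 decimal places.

For each letter, P(seen in 105 keystrokes) = 1 - (39/40)^105 = 0.9299.
By linearity of expectation, E[distinct seen] = 40·(1 - (39/40)^105) = 37.1975.

37.198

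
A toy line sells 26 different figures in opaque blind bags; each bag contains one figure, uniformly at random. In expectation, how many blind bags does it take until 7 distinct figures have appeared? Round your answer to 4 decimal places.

7.9737

Going from k to k+1 distinct takes a geometric number of blind bags with mean 26/(26-k).
Sum over k = 0,...,6: E = 26/26 + 26/25 + 26/24 + ... + 26/21 + 26/20 = 7.97368.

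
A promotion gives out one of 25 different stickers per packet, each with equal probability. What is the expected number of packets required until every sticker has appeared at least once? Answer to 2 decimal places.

Split into phases: going from k distinct to k+1 distinct takes on average 25/(25-k) packets.
E[T] = 25/25 + 25/24 + 25/23 + ... + 25/2 + 25/1 = 25·H_{25}.
H_{25} = 3.816, so E[T] = 95.399.

95.40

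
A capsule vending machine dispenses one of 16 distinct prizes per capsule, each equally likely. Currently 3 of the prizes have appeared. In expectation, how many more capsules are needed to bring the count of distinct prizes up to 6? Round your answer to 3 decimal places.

With k distinct prizes already seen, the next new one takes an expected 16/(16-k) capsules.
Sum over k = 3,...,5: E = 16/13 + 16/12 + 16/11 = 4.0186.

4.019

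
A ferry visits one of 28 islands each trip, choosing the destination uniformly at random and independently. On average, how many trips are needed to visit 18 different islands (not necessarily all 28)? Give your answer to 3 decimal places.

With k distinct islands already seen, the next new one arrives after an expected 28/(28-k) trips.
Sum over k = 0,...,17: E = 28/28 + 28/27 + 28/26 + ... + 28/12 + 28/11 = 27.9497.

27.950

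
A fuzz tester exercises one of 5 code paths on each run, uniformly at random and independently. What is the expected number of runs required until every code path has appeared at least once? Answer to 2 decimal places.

11.42

Split into phases: going from k distinct to k+1 distinct takes on average 5/(5-k) runs.
E[T] = 5/5 + 5/4 + 5/3 + 5/2 + 5/1 = 5·H_{5}.
H_{5} = 2.283, so E[T] = 11.417.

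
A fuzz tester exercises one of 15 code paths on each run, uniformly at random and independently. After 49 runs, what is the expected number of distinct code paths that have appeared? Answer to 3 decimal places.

14.490

For each code path, P(seen in 49 runs) = 1 - (14/15)^49 = 0.9660.
By linearity of expectation, E[distinct seen] = 15·(1 - (14/15)^49) = 14.4896.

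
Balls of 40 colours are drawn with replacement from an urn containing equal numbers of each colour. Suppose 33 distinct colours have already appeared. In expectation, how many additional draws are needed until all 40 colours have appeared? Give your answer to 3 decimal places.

103.714

With k distinct colours already seen, the next new one takes an expected 40/(40-k) draws.
Sum over k = 33,...,39: E = 40/7 + 40/6 + 40/5 + ... + 40/2 + 40/1 = 103.7143.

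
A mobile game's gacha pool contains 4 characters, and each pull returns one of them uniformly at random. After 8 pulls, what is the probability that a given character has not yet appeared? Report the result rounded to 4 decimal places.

0.1001

On each pull the fixed character fails to appear with probability 3/4.
P(still missing after 8) = (3/4)^8 = 0.10011.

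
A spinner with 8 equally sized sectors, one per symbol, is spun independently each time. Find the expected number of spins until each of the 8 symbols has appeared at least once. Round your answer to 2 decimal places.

After k distinct symbols have appeared, the next spin gives a new one with probability (8-k)/8, so the expected wait for the (k+1)-th is 8/(8-k).
E[T] = 8/8 + 8/7 + 8/6 + ... + 8/2 + 8/1 = 8·H_{8}.
H_{8} = 2.718, so E[T] = 21.743.

21.74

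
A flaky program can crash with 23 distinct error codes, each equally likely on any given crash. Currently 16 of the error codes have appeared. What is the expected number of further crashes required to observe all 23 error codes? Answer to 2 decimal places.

59.64

The wait to go from k to k+1 distinct error codes is geometric with mean 23/(23-k).
Sum over k = 16,...,22: E = 23/7 + 23/6 + 23/5 + ... + 23/2 + 23/1 = 59.636.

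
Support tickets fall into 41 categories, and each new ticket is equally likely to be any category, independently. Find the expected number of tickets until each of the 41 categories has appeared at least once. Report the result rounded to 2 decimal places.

The wait to go from k to k+1 distinct categories is geometric with mean 41/(41-k).
E[T] = 41/41 + 41/40 + 41/39 + ... + 41/2 + 41/1 = 41·H_{41}.
H_{41} = 4.303, so E[T] = 176.420.

176.42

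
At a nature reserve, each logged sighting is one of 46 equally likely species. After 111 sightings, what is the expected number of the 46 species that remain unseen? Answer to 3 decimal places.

For each species, P(unseen after 111) = (45/46)^111 = 0.0872.
By linearity of expectation, E[unseen] = 46·(45/46)^111 = 4.0108.

4.011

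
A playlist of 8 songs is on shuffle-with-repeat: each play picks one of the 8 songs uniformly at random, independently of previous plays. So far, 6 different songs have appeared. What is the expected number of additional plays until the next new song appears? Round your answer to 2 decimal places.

4.00

Each play yields a new song with probability (8-6)/8 = 2/8, so the wait is geometric with mean 8/2.
E = 8/2 = 4.000.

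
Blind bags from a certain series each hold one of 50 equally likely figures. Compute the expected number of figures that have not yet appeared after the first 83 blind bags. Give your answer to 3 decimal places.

9.348

For each figure, P(unseen after 83) = (49/50)^83 = 0.1870.
By linearity of expectation, E[unseen] = 50·(49/50)^83 = 9.3483.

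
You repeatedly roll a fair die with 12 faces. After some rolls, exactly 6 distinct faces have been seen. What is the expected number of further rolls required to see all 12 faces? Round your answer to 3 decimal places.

29.400

From k distinct to k+1 distinct takes on average 12/(12-k) rolls.
Sum over k = 6,...,11: E = 12/6 + 12/5 + 12/4 + 12/3 + 12/2 + 12/1 = 29.4000.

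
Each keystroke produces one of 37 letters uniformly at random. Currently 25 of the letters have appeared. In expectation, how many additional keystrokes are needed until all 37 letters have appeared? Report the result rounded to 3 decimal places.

The wait to go from k to k+1 distinct letters is geometric with mean 37/(37-k).
Sum over k = 25,...,36: E = 37/12 + 37/11 + 37/10 + ... + 37/2 + 37/1 = 114.8188.

114.819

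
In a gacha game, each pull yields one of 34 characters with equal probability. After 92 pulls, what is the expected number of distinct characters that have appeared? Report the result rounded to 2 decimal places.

For each character, P(seen in 92 pulls) = 1 - (33/34)^92 = 0.936.
By linearity of expectation, E[distinct seen] = 34·(1 - (33/34)^92) = 31.819.

31.82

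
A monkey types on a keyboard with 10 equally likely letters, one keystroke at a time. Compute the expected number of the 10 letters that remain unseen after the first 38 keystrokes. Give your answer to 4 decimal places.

0.1825

For each letter, P(unseen after 38) = (9/10)^38 = 0.01825.
By linearity of expectation, E[unseen] = 10·(9/10)^38 = 0.18248.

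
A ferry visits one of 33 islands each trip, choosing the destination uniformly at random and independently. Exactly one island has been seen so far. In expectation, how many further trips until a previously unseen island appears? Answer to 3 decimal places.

1.031

Each trip yields a new island with probability (33-1)/33 = 32/33, so the wait is geometric with mean 33/32.
E = 33/32 = 1.0313.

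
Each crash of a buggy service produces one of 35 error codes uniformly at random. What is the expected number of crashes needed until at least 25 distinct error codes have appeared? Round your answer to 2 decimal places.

42.62

With k distinct error codes already seen, the next new one arrives after an expected 35/(35-k) crashes.
Sum over k = 0,...,24: E = 35/35 + 35/34 + 35/33 + ... + 35/12 + 35/11 = 42.623.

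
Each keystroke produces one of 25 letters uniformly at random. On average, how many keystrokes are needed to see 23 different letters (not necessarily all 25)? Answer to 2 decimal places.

With k distinct letters already seen, the next new one arrives after an expected 25/(25-k) keystrokes.
Sum over k = 0,...,22: E = 25/25 + 25/24 + 25/23 + ... + 25/4 + 25/3 = 57.899.

57.90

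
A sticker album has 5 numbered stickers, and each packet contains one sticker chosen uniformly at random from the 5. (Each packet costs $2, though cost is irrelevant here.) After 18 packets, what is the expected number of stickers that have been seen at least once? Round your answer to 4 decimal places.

For each sticker, P(seen in 18 packets) = 1 - (4/5)^18 = 0.98199.
By linearity of expectation, E[distinct seen] = 5·(1 - (4/5)^18) = 4.90993.

4.9099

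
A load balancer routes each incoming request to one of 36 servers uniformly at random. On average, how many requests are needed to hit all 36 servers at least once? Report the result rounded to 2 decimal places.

The wait to go from k to k+1 distinct servers is geometric with mean 36/(36-k).
E[T] = 36/36 + 36/35 + 36/34 + ... + 36/2 + 36/1 = 36·H_{36}.
H_{36} = 4.175, so E[T] = 150.284.

150.28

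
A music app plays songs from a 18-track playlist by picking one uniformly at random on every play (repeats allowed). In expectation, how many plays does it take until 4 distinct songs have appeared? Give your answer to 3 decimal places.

4.384

With k distinct songs already seen, the next new one arrives after an expected 18/(18-k) plays.
Sum over k = 0,...,3: E = 18/18 + 18/17 + 18/16 + 18/15 = 4.3838.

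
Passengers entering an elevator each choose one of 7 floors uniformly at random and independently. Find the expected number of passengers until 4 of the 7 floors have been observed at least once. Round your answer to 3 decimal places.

5.317

Going from k to k+1 distinct takes a geometric number of passengers with mean 7/(7-k).
Sum over k = 0,...,3: E = 7/7 + 7/6 + 7/5 + 7/4 = 5.3167.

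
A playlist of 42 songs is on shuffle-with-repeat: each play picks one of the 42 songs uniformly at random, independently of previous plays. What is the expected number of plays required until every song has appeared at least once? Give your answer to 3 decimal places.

181.723

The wait to go from k to k+1 distinct songs is geometric with mean 42/(42-k).
E[T] = 42/42 + 42/41 + 42/40 + ... + 42/2 + 42/1 = 42·H_{42}.
H_{42} = 4.3267, so E[T] = 181.7232.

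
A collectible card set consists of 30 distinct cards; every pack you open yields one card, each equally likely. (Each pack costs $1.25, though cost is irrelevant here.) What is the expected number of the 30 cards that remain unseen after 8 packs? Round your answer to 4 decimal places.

For each card, P(unseen after 8) = (29/30)^8 = 0.76245.
By linearity of expectation, E[unseen] = 30·(29/30)^8 = 22.87364.

22.8736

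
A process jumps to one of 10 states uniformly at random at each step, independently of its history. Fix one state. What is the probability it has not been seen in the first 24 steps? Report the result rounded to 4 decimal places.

Each step misses the fixed state with probability (10-1)/10 = 9/10, independently.
P(still missing after 24) = (9/10)^24 = 0.07977.

0.0798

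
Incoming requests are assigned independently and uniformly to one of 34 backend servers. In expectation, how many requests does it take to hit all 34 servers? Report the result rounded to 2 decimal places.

140.02

Split into phases: going from k distinct to k+1 distinct takes on average 34/(34-k) requests.
E[T] = 34/34 + 34/33 + 34/32 + ... + 34/2 + 34/1 = 34·H_{34}.
H_{34} = 4.118, so E[T] = 140.019.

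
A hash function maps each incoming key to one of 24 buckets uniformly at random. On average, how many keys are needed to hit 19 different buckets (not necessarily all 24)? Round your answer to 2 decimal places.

With k distinct buckets already seen, the next new one arrives after an expected 24/(24-k) keys.
Sum over k = 0,...,18: E = 24/24 + 24/23 + 24/22 + ... + 24/7 + 24/6 = 35.823.

35.82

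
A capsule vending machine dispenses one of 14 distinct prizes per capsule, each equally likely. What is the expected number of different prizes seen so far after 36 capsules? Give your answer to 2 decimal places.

For each prize, P(seen in 36 capsules) = 1 - (13/14)^36 = 0.931.
By linearity of expectation, E[distinct seen] = 14·(1 - (13/14)^36) = 13.028.

13.03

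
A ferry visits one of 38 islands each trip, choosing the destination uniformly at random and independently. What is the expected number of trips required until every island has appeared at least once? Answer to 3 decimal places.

The wait to go from k to k+1 distinct islands is geometric with mean 38/(38-k).
E[T] = 38/38 + 38/37 + 38/36 + ... + 38/2 + 38/1 = 38·H_{38}.
H_{38} = 4.2279, so E[T] = 160.6603.

160.660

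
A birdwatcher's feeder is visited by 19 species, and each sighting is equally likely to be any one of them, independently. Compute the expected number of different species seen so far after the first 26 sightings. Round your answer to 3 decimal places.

For each species, P(seen in 26 sightings) = 1 - (18/19)^26 = 0.7548.
By linearity of expectation, E[distinct seen] = 19·(1 - (18/19)^26) = 14.3415.

14.342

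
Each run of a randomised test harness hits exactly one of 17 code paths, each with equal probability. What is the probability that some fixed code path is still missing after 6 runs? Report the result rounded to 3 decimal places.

Each run misses the fixed code path with probability (17-1)/17 = 16/17, independently.
P(still missing after 6) = (16/17)^6 = 0.6951.

0.695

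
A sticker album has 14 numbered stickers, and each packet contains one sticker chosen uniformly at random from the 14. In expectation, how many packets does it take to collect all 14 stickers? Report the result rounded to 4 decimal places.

45.5219

After k distinct stickers have appeared, the next packet gives a new one with probability (14-k)/14, so the expected wait for the (k+1)-th is 14/(14-k).
E[T] = 14/14 + 14/13 + 14/12 + ... + 14/2 + 14/1 = 14·H_{14}.
H_{14} = 3.25156, so E[T] = 45.52187.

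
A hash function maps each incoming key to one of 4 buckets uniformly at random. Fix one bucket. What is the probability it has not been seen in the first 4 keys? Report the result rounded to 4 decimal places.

0.3164

On each key the fixed bucket fails to appear with probability 3/4.
P(still missing after 4) = (3/4)^4 = 0.31641.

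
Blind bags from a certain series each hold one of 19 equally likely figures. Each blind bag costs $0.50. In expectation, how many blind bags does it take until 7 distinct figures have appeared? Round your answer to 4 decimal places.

With k distinct figures already seen, the next new one arrives after an expected 19/(19-k) blind bags.
Sum over k = 0,...,6: E = 19/19 + 19/18 + 19/17 + ... + 19/14 + 19/13 = 8.44605.

8.4461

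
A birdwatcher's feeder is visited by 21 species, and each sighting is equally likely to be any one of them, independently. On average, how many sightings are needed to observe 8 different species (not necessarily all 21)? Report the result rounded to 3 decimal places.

9.770

Going from k to k+1 distinct takes a geometric number of sightings with mean 21/(21-k).
Sum over k = 0,...,7: E = 21/21 + 21/20 + 21/19 + ... + 21/15 + 21/14 = 9.7697.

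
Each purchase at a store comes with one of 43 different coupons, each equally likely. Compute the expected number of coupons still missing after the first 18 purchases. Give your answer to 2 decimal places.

For each coupon, P(unseen after 18) = (42/43)^18 = 0.655.
By linearity of expectation, E[unseen] = 43·(42/43)^18 = 28.153.

28.15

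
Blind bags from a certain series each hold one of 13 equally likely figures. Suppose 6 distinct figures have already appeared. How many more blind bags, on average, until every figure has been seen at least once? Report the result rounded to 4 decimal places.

33.7071

The wait to go from k to k+1 distinct figures is geometric with mean 13/(13-k).
Sum over k = 6,...,12: E = 13/7 + 13/6 + 13/5 + ... + 13/2 + 13/1 = 33.70714.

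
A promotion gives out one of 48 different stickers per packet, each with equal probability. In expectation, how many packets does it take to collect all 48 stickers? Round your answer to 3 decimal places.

Split into phases: going from k distinct to k+1 distinct takes on average 48/(48-k) packets.
E[T] = 48/48 + 48/47 + 48/46 + ... + 48/2 + 48/1 = 48·H_{48}.
H_{48} = 4.4588, so E[T] = 214.0223.

214.022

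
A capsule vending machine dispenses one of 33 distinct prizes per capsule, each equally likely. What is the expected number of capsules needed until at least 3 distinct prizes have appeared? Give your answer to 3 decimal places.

3.096

With k distinct prizes already seen, the next new one arrives after an expected 33/(33-k) capsules.
Sum over k = 0,...,2: E = 33/33 + 33/32 + 33/31 = 3.0958.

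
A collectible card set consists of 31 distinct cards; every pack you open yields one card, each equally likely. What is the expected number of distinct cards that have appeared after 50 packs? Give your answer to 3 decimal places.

For each card, P(seen in 50 packs) = 1 - (30/31)^50 = 0.8059.
By linearity of expectation, E[distinct seen] = 31·(1 - (30/31)^50) = 24.9836.

24.984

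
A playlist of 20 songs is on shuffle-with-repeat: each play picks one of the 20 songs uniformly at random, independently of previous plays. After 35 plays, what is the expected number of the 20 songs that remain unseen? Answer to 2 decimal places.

3.32

For each song, P(unseen after 35) = (19/20)^35 = 0.166.
By linearity of expectation, E[unseen] = 20·(19/20)^35 = 3.322.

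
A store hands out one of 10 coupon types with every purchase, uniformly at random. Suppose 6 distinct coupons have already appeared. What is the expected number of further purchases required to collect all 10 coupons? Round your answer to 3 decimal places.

20.833

The wait to go from k to k+1 distinct coupons is geometric with mean 10/(10-k).
Sum over k = 6,...,9: E = 10/4 + 10/3 + 10/2 + 10/1 = 20.8333.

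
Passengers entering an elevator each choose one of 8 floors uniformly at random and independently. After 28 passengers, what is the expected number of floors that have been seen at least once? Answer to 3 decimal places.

For each floor, P(seen in 28 passengers) = 1 - (7/8)^28 = 0.9762.
By linearity of expectation, E[distinct seen] = 8·(1 - (7/8)^28) = 7.8098.

7.810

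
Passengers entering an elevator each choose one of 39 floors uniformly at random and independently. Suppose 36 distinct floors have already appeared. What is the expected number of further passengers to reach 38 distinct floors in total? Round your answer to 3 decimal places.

32.500

The wait to go from k to k+1 distinct floors is geometric with mean 39/(39-k).
Sum over k = 36,...,37: E = 39/3 + 39/2 = 32.5000.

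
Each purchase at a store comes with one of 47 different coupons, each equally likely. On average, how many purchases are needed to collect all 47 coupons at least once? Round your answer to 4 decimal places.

After k distinct coupons have appeared, the next purchase gives a new one with probability (47-k)/47, so the expected wait for the (k+1)-th is 47/(47-k).
E[T] = 47/47 + 47/46 + 47/45 + ... + 47/2 + 47/1 = 47·H_{47}.
H_{47} = 4.43796, so E[T] = 208.58430.

208.5843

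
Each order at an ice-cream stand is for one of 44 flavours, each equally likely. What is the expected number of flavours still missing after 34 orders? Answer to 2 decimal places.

20.14

For each flavour, P(unseen after 34) = (43/44)^34 = 0.458.
By linearity of expectation, E[unseen] = 44·(43/44)^34 = 20.137.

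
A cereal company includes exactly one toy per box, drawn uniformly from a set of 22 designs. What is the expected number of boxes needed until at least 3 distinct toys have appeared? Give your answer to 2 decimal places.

With k distinct toys already seen, the next new one arrives after an expected 22/(22-k) boxes.
Sum over k = 0,...,2: E = 22/22 + 22/21 + 22/20 = 3.148.

3.15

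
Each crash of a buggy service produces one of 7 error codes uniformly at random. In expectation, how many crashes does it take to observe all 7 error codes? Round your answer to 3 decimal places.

After k distinct error codes have appeared, the next crash gives a new one with probability (7-k)/7, so the expected wait for the (k+1)-th is 7/(7-k).
E[T] = 7/7 + 7/6 + 7/5 + ... + 7/2 + 7/1 = 7·H_{7}.
H_{7} = 2.5929, so E[T] = 18.1500.

18.150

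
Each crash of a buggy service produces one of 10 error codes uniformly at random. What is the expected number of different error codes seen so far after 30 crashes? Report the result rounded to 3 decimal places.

9.576

For each error code, P(seen in 30 crashes) = 1 - (9/10)^30 = 0.9576.
By linearity of expectation, E[distinct seen] = 10·(1 - (9/10)^30) = 9.5761.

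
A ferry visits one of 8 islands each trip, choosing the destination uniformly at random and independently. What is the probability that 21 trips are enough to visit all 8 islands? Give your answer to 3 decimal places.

0.579

By inclusion–exclusion over which islands are missing,
P(all seen) = Σ_{j=0}^{8} (-1)^j C(8,j)((8-j)/8)^21
= 1.0000 - 0.4845 + 0.0666 - 0.0029 + 0.0000 - 0.0000 + 0.0000 - 0.0000 + 0.0000
= 0.5793.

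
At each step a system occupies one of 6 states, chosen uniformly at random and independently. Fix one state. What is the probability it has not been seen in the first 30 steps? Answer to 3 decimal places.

0.004

Each step misses the fixed state with probability (6-1)/6 = 5/6, independently.
P(still missing after 30) = (5/6)^30 = 0.0042.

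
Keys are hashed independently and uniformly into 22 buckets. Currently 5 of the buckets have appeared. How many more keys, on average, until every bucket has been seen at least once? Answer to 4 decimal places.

The wait to go from k to k+1 distinct buckets is geometric with mean 22/(22-k).
Sum over k = 5,...,21: E = 22/17 + 22/16 + 22/15 + ... + 22/2 + 22/1 = 75.67016.

75.6702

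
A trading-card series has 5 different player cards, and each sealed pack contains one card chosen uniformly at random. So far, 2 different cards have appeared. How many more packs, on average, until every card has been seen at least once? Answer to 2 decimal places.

With k distinct cards already seen, the next new one takes an expected 5/(5-k) packs.
Sum over k = 2,...,4: E = 5/3 + 5/2 + 5/1 = 9.167.

9.17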